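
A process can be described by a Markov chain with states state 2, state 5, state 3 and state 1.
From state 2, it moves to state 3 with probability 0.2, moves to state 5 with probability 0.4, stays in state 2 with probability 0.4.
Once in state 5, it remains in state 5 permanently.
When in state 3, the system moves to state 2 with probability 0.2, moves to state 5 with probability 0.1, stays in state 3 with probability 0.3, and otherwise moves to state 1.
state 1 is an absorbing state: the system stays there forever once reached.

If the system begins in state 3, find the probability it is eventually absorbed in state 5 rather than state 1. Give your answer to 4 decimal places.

0.3684

Let h(s) be the probability of absorption at state 5 starting from transient state s. Then h(state 5) = 1 and h(state 1) = 0. By first-step analysis:
h(state 2) = 0.4·h(state 2) + 0.4·1 + 0.2·h(state 3)
h(state 3) = 0.2·h(state 2) + 0.1·1 + 0.3·h(state 3) + 0.4·0
Solving: h(state 2) = 0.7895, h(state 3) = 0.3684.
Starting from state 3, the probability is 0.3684.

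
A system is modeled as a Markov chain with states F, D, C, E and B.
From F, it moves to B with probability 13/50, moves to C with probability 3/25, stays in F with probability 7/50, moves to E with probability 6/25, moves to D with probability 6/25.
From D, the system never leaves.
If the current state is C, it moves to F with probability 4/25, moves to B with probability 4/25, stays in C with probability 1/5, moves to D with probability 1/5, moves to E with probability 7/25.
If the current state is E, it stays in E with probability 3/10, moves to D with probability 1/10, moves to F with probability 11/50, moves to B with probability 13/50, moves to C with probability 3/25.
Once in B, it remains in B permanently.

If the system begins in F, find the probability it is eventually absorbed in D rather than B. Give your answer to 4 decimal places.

0.4453

Let h(s) be the probability of absorption at D starting from transient state s. Then h(D) = 1 and h(B) = 0. By first-step analysis:
h(F) = 0.14·h(F) + 0.24·1 + 0.12·h(C) + 0.24·h(E) + 0.26·0
h(C) = 0.16·h(F) + 0.2·1 + 0.2·h(C) + 0.28·h(E) + 0.16·0
h(E) = 0.22·h(F) + 0.1·1 + 0.12·h(C) + 0.3·h(E) + 0.26·0
Solving: h(F) = 0.4453, h(C) = 0.4660, h(E) = 0.3627.
Starting from F, the probability is 0.4453.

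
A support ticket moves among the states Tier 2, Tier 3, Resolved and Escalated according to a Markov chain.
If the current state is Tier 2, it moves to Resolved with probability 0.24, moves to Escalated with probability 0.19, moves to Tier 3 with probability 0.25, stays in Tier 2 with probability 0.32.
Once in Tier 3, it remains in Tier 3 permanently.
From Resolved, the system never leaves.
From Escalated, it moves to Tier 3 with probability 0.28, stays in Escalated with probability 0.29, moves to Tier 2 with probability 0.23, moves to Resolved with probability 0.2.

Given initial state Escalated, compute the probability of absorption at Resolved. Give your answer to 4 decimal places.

Let h(s) be the probability of absorption at Resolved starting from transient state s. Then h(Resolved) = 1 and h(Tier 3) = 0. By first-step analysis:
h(Tier 2) = 0.32·h(Tier 2) + 0.25·0 + 0.24·1 + 0.19·h(Escalated)
h(Escalated) = 0.23·h(Tier 2) + 0.28·0 + 0.2·1 + 0.29·h(Escalated)
Solving: h(Tier 2) = 0.4746, h(Escalated) = 0.4354.
Starting from Escalated, the probability is 0.4354.

0.4354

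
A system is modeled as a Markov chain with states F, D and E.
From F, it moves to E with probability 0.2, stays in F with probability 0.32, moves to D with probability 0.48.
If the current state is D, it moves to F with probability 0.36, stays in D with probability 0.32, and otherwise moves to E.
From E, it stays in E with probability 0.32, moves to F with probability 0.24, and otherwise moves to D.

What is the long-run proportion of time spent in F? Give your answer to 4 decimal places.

0.3136

Let the stationary distribution be π with π = πP and π_1 + π_2 + π_3 = 1.
π_1 = 0.32·π_1 + 0.36·π_2 + 0.24·π_3
π_2 = 0.48·π_1 + 0.32·π_2 + 0.44·π_3
Solving with the normalization constraint gives π = (0.3136, 0.4041, 0.2824).
So the stationary probability of F is 0.3136.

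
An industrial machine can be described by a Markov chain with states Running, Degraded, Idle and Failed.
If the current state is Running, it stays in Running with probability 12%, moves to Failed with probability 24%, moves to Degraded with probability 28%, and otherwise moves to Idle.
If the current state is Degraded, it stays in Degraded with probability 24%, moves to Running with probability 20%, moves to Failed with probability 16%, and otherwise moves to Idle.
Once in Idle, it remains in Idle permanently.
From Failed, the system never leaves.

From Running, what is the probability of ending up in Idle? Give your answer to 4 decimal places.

Let h(s) be the probability of absorption at Idle starting from transient state s. Then h(Idle) = 1 and h(Failed) = 0. By first-step analysis:
h(Running) = 0.12·h(Running) + 0.28·h(Degraded) + 0.36·1 + 0.24·0
h(Degraded) = 0.2·h(Running) + 0.24·h(Degraded) + 0.4·1 + 0.16·0
Solving: h(Running) = 0.6292, h(Degraded) = 0.6919.
Starting from Running, the probability is 0.6292.

0.6292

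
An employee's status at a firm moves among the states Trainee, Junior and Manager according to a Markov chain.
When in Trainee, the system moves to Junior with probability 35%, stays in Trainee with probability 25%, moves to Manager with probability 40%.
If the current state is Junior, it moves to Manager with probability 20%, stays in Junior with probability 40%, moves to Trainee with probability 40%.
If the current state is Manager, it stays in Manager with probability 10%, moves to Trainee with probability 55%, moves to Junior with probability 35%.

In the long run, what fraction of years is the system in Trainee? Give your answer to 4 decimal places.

0.3806

Let the stationary distribution be π with π = πP and π_1 + π_2 + π_3 = 1.
π_1 = 0.25·π_1 + 0.4·π_2 + 0.55·π_3
π_2 = 0.35·π_1 + 0.4·π_2 + 0.35·π_3
Solving with the normalization constraint gives π = (0.3806, 0.3684, 0.2510).
So the stationary probability of Trainee is 0.3806.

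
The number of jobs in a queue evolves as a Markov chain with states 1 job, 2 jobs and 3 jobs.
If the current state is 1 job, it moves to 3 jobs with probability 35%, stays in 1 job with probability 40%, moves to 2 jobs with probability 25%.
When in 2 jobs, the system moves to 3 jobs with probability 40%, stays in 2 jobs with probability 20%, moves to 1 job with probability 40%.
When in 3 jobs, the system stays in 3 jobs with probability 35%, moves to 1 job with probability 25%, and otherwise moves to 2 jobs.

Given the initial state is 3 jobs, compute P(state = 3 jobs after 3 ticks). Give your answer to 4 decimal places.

0.3641

Propagate the distribution vector 3 ticks from 3 jobs.
After 0 ticks: (0.0000, 0.0000, 1.0000)
After 1 tick: (0.2500, 0.4000, 0.3500)
After 2 ticks: (0.3475, 0.2825, 0.3700)
After 3 ticks: (0.3445, 0.2914, 0.3641)
P(in 3 jobs after 3 ticks) = 0.3641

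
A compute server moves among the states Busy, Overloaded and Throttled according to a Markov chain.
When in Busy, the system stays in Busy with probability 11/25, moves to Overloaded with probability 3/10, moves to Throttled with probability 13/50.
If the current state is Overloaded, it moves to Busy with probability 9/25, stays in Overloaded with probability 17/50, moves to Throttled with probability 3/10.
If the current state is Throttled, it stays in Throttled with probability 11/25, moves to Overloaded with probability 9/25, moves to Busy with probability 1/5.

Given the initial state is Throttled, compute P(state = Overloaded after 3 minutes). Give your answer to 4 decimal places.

0.3348

Propagate the distribution vector 3 minutes from Throttled.
After 0 minutes: (0.0000, 0.0000, 1.0000)
After 1 minute: (0.2000, 0.3600, 0.4400)
After 2 minutes: (0.3056, 0.3408, 0.3536)
After 3 minutes: (0.3279, 0.3348, 0.3373)
P(in Overloaded after 3 minutes) = 0.3348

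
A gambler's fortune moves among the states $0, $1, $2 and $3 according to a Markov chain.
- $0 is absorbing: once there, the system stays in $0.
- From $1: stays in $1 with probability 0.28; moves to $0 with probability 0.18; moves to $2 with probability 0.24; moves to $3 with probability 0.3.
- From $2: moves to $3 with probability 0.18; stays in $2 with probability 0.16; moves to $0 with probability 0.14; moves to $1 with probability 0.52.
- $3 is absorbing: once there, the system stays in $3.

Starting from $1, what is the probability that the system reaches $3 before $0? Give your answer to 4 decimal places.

0.6150

Let h(s) be the probability of absorption at $3 starting from transient state s. Then h($3) = 1 and h($0) = 0. By first-step analysis:
h($1) = 0.18·0 + 0.28·h($1) + 0.24·h($2) + 0.3·1
h($2) = 0.14·0 + 0.52·h($1) + 0.16·h($2) + 0.18·1
Solving: h($1) = 0.6150, h($2) = 0.5950.
Starting from $1, the probability is 0.6150.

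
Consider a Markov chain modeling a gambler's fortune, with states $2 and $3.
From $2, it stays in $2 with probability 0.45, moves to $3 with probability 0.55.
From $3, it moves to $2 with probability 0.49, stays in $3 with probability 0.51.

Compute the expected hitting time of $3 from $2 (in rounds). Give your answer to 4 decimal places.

Let t(s) be the expected number of rounds to first reach $3 from state s, with t($3) = 0. Conditioning on the first round:
t($2) = 1 + 0.45·t($2)
Solving: t($2) = 1.8182.
Expected rounds from $2 to $3: 1.8182.

1.8182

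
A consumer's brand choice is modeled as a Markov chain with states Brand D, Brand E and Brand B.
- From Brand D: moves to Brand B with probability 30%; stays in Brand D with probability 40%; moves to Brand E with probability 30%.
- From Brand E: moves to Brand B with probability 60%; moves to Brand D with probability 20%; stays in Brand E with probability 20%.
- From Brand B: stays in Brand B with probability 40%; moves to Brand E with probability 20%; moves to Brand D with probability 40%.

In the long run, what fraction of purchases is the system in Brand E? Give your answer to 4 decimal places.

0.2353

Let the stationary distribution be π with π = πP and π_1 + π_2 + π_3 = 1.
π_1 = 0.4·π_1 + 0.2·π_2 + 0.4·π_3
π_2 = 0.3·π_1 + 0.2·π_2 + 0.2·π_3
Solving with the normalization constraint gives π = (0.3529, 0.2353, 0.4118).
So the stationary probability of Brand E is 0.2353.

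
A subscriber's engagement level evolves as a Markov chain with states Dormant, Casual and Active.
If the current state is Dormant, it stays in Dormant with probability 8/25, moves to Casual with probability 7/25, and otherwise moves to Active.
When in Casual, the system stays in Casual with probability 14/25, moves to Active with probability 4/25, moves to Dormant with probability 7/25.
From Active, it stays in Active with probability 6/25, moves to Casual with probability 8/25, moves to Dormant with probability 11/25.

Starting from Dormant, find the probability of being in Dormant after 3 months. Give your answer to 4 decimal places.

Propagate the distribution vector 3 months from Dormant.
After 0 months: (1.0000, 0.0000, 0.0000)
After 1 month: (0.3200, 0.2800, 0.4000)
After 2 months: (0.3568, 0.3744, 0.2688)
After 3 months: (0.3373, 0.3956, 0.2671)
P(in Dormant after 3 months) = 0.3373

0.3373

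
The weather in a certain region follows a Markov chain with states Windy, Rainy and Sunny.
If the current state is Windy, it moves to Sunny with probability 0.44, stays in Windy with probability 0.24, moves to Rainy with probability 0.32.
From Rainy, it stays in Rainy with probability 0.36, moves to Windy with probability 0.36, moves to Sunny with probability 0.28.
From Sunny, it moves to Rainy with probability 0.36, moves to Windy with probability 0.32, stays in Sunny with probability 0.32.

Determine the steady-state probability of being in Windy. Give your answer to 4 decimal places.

0.3092

Let the stationary distribution be π with π = πP and π_1 + π_2 + π_3 = 1.
π_1 = 0.24·π_1 + 0.36·π_2 + 0.32·π_3
π_2 = 0.32·π_1 + 0.36·π_2 + 0.36·π_3
Solving with the normalization constraint gives π = (0.3092, 0.3476, 0.3432).
So the stationary probability of Windy is 0.3092.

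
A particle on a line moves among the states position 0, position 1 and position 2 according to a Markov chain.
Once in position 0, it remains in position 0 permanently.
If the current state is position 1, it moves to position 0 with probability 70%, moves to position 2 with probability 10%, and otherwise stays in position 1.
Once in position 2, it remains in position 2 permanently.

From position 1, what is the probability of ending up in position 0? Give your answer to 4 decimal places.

Let h(s) be the probability of absorption at position 0 starting from transient state s. Then h(position 0) = 1 and h(position 2) = 0. By first-step analysis:
h(position 1) = 0.7·1 + 0.2·h(position 1) + 0.1·0
Solving: h(position 1) = 0.8750.
Starting from position 1, the probability is 0.8750.

0.8750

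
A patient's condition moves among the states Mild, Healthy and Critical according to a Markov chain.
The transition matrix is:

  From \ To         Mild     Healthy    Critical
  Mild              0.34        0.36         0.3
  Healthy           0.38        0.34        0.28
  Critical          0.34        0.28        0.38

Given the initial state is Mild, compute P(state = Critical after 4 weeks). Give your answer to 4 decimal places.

0.3189

Propagate the distribution vector 4 weeks from Mild.
After 0 weeks: (1.0000, 0.0000, 0.0000)
After 1 week: (0.3400, 0.3600, 0.3000)
After 2 weeks: (0.3544, 0.3288, 0.3168)
After 3 weeks: (0.3532, 0.3281, 0.3188)
After 4 weeks: (0.3531, 0.3279, 0.3189)
P(in Critical after 4 weeks) = 0.3189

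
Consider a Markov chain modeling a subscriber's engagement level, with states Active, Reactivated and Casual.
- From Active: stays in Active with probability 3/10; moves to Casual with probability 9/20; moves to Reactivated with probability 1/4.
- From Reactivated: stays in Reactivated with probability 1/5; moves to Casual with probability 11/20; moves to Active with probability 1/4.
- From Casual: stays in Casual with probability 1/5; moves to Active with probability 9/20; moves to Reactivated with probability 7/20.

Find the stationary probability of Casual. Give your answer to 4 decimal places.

Let the stationary distribution be π with π = πP and π_1 + π_2 + π_3 = 1.
π_1 = 0.3·π_1 + 0.25·π_2 + 0.45·π_3
π_2 = 0.25·π_1 + 0.2·π_2 + 0.35·π_3
Solving with the normalization constraint gives π = (0.3436, 0.2745, 0.3820).
So the stationary probability of Casual is 0.3820.

0.3820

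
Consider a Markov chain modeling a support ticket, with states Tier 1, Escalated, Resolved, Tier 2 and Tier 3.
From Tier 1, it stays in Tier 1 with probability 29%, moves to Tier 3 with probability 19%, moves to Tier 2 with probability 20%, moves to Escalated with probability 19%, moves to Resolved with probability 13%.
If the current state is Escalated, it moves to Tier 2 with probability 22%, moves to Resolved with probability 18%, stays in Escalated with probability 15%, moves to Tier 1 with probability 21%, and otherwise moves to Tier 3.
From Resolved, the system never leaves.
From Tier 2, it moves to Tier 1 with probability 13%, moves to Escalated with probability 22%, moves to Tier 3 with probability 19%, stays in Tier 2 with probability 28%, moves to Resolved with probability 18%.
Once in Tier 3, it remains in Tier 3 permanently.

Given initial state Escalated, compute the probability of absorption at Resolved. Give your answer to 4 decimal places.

0.4374

Let h(s) be the probability of absorption at Resolved starting from transient state s. Then h(Resolved) = 1 and h(Tier 3) = 0. By first-step analysis:
h(Tier 1) = 0.29·h(Tier 1) + 0.19·h(Escalated) + 0.13·1 + 0.2·h(Tier 2) + 0.19·0
h(Escalated) = 0.21·h(Tier 1) + 0.15·h(Escalated) + 0.18·1 + 0.22·h(Tier 2) + 0.24·0
h(Tier 2) = 0.13·h(Tier 1) + 0.22·h(Escalated) + 0.18·1 + 0.28·h(Tier 2) + 0.19·0
Solving: h(Tier 1) = 0.4301, h(Escalated) = 0.4374, h(Tier 2) = 0.4613.
Starting from Escalated, the probability is 0.4374.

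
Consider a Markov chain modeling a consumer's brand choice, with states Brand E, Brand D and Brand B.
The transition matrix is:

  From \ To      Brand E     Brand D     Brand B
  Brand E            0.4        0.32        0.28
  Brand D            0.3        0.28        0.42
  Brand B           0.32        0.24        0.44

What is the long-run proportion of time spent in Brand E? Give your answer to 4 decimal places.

Let the stationary distribution be π with π = πP and π_1 + π_2 + π_3 = 1.
π_1 = 0.4·π_1 + 0.3·π_2 + 0.32·π_3
π_2 = 0.32·π_1 + 0.28·π_2 + 0.24·π_3
Solving with the normalization constraint gives π = (0.3418, 0.2785, 0.3797).
So the stationary probability of Brand E is 0.3418.

0.3418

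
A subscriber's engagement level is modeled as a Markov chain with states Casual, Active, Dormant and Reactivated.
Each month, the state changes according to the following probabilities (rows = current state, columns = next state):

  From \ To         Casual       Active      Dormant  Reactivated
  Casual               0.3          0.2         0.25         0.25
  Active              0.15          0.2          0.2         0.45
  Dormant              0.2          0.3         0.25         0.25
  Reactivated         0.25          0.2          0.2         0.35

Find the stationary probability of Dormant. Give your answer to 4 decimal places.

Let the stationary distribution be π with π = πP and π_1 + π_2 + π_3 + π_4 = 1.
π_1 = 0.3·π_1 + 0.15·π_2 + 0.2·π_3 + 0.25·π_4
π_2 = 0.2·π_1 + 0.2·π_2 + 0.3·π_3 + 0.2·π_4
π_3 = 0.25·π_1 + 0.2·π_2 + 0.25·π_3 + 0.2·π_4
Solving with the normalization constraint gives π = (0.2281, 0.2223, 0.2225, 0.3272).
So the stationary probability of Dormant is 0.2225.

0.2225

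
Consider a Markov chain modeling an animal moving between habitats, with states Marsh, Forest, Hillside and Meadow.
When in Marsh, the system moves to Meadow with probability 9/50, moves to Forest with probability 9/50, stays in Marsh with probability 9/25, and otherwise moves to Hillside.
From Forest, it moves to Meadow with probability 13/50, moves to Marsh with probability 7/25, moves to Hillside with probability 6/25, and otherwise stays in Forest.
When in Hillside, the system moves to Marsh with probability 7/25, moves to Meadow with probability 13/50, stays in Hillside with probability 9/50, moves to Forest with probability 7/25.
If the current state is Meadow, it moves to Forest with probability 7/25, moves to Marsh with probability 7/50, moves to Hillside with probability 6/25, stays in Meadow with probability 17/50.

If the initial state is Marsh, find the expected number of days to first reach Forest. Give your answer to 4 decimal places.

Let t(s) be the expected number of days to first reach Forest from state s, with t(Forest) = 0. Conditioning on the first day:
t(Marsh) = 1 + 0.36·t(Marsh) + 0.28·t(Hillside) + 0.18·t(Meadow)
t(Hillside) = 1 + 0.28·t(Marsh) + 0.18·t(Hillside) + 0.26·t(Meadow)
t(Meadow) = 1 + 0.14·t(Marsh) + 0.24·t(Hillside) + 0.34·t(Meadow)
Solving: t(Marsh) = 4.3790, t(Hillside) = 3.9445, t(Meadow) = 3.8784.
Expected days from Marsh to Forest: 4.3790.

4.3790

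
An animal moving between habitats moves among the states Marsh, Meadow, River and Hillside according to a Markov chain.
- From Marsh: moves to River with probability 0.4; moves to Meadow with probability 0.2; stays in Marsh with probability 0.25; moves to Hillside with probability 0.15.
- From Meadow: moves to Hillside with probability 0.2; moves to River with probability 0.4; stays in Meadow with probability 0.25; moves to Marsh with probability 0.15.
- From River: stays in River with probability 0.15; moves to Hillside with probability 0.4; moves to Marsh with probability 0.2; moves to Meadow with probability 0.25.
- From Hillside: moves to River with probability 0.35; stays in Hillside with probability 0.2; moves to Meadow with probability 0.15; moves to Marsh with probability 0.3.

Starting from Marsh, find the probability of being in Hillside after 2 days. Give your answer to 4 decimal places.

Propagate the distribution vector 2 days from Marsh.
After 0 days: (1.0000, 0.0000, 0.0000, 0.0000)
After 1 day: (0.2500, 0.2000, 0.4000, 0.1500)
After 2 days: (0.2175, 0.2225, 0.2925, 0.2675)
P(in Hillside after 2 days) = 0.2675

0.2675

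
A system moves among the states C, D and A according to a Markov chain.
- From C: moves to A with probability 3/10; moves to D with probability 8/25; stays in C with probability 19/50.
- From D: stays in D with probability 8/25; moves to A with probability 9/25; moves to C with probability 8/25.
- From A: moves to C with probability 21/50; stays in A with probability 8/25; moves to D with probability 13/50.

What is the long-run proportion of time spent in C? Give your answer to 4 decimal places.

0.3749

Let the stationary distribution be π with π = πP and π_1 + π_2 + π_3 = 1.
π_1 = 0.38·π_1 + 0.32·π_2 + 0.42·π_3
π_2 = 0.32·π_1 + 0.32·π_2 + 0.26·π_3
Solving with the normalization constraint gives π = (0.3749, 0.3005, 0.3245).
So the stationary probability of C is 0.3749.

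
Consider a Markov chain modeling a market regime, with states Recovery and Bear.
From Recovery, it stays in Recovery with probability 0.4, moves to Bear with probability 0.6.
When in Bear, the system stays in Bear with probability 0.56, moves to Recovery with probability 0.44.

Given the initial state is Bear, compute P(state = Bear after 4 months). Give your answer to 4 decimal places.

Propagate the distribution vector 4 months from Bear.
After 0 months: (0.0000, 1.0000)
After 1 month: (0.4400, 0.5600)
After 2 months: (0.4224, 0.5776)
After 3 months: (0.4231, 0.5769)
After 4 months: (0.4231, 0.5769)
P(in Bear after 4 months) = 0.5769

0.5769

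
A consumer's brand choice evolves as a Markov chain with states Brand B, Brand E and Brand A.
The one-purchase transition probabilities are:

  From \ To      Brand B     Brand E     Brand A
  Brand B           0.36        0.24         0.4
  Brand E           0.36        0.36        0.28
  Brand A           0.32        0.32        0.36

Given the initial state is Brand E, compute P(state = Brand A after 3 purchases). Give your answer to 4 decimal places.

Propagate the distribution vector 3 purchases from Brand E.
After 0 purchases: (0.0000, 1.0000, 0.0000)
After 1 purchase: (0.3600, 0.3600, 0.2800)
After 2 purchases: (0.3488, 0.3056, 0.3456)
After 3 purchases: (0.3462, 0.3043, 0.3495)
P(in Brand A after 3 purchases) = 0.3495

0.3495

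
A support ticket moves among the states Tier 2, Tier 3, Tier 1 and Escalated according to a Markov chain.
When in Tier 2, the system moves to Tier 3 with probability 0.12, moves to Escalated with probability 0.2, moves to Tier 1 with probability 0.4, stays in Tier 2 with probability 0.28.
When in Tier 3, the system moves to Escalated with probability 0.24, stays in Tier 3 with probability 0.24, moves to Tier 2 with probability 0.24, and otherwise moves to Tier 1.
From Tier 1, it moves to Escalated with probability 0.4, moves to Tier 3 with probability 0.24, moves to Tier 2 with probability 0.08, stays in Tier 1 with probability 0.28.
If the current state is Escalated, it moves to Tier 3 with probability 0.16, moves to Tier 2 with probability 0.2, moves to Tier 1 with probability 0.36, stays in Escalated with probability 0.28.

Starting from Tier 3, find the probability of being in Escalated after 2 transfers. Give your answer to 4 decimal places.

Propagate the distribution vector 2 transfers from Tier 3.
After 0 transfers: (0.0000, 1.0000, 0.0000, 0.0000)
After 1 transfer: (0.2400, 0.2400, 0.2800, 0.2400)
After 2 transfers: (0.1952, 0.1920, 0.3280, 0.2848)
P(in Escalated after 2 transfers) = 0.2848

0.2848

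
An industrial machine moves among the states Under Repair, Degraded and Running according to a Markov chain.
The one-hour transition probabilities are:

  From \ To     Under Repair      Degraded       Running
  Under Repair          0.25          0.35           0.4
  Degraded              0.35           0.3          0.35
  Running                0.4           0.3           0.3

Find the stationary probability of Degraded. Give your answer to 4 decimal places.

0.3167

Let the stationary distribution be π with π = πP and π_1 + π_2 + π_3 = 1.
π_1 = 0.25·π_1 + 0.35·π_2 + 0.4·π_3
π_2 = 0.35·π_1 + 0.3·π_2 + 0.3·π_3
Solving with the normalization constraint gives π = (0.3341, 0.3167, 0.3492).
So the stationary probability of Degraded is 0.3167.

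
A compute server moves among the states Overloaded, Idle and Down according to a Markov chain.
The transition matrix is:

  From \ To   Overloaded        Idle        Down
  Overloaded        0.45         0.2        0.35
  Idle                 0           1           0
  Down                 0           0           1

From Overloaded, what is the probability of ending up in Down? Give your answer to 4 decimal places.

Let h(s) be the probability of absorption at Down starting from transient state s. Then h(Down) = 1 and h(Idle) = 0. By first-step analysis:
h(Overloaded) = 0.45·h(Overloaded) + 0.2·0 + 0.35·1
Solving: h(Overloaded) = 0.6364.
Starting from Overloaded, the probability is 0.6364.

0.6364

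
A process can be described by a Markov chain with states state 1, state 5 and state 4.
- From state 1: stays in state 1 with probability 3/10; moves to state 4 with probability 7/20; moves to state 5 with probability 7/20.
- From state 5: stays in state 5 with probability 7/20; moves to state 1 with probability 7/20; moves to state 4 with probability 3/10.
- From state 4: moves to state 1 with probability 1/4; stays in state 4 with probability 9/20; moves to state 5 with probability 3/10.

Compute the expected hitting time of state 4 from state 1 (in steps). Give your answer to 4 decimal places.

3.0075

Let t(s) be the expected number of steps to first reach state 4 from state s, with t(state 4) = 0. Conditioning on the first step:
t(state 1) = 1 + 0.3·t(state 1) + 0.35·t(state 5)
t(state 5) = 1 + 0.35·t(state 1) + 0.35·t(state 5)
Solving: t(state 1) = 3.0075, t(state 5) = 3.1579.
Expected steps from state 1 to state 4: 3.0075.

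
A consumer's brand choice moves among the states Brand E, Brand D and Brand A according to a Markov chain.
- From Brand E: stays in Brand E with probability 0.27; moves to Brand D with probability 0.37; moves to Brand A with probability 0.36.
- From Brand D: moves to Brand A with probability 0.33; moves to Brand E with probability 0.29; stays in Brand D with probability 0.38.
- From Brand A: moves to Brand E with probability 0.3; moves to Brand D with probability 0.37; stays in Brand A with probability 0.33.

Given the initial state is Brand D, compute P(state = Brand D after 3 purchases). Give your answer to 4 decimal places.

0.3737

Propagate the distribution vector 3 purchases from Brand D.
After 0 purchases: (0.0000, 1.0000, 0.0000)
After 1 purchase: (0.2900, 0.3800, 0.3300)
After 2 purchases: (0.2875, 0.3738, 0.3387)
After 3 purchases: (0.2876, 0.3737, 0.3386)
P(in Brand D after 3 purchases) = 0.3737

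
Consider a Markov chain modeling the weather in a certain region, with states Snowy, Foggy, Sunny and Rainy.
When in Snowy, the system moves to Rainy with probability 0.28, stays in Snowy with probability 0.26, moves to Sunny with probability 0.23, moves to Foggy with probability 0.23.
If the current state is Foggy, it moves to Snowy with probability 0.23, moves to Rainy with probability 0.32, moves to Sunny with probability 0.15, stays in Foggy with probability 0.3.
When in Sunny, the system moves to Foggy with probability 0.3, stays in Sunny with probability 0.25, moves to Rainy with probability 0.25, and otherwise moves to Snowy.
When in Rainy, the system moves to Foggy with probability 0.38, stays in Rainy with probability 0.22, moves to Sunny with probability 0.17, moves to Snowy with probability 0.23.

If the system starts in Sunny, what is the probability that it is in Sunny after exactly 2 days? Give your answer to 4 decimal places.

0.1960

Propagate the distribution vector 2 days from Sunny.
After 0 days: (0.0000, 0.0000, 1.0000, 0.0000)
After 1 day: (0.2000, 0.3000, 0.2500, 0.2500)
After 2 days: (0.2285, 0.3060, 0.1960, 0.2695)
P(in Sunny after 2 days) = 0.1960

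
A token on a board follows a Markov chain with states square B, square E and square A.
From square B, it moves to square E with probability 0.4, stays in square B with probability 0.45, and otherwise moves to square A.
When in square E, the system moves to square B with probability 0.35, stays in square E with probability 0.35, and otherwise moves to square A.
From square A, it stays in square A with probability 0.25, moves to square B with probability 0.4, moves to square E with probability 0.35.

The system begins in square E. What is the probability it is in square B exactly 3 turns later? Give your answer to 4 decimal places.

Propagate the distribution vector 3 turns from square E.
After 0 turns: (0.0000, 1.0000, 0.0000)
After 1 turn: (0.3500, 0.3500, 0.3000)
After 2 turns: (0.4000, 0.3675, 0.2325)
After 3 turns: (0.4016, 0.3700, 0.2284)
P(in square B after 3 turns) = 0.4016

0.4016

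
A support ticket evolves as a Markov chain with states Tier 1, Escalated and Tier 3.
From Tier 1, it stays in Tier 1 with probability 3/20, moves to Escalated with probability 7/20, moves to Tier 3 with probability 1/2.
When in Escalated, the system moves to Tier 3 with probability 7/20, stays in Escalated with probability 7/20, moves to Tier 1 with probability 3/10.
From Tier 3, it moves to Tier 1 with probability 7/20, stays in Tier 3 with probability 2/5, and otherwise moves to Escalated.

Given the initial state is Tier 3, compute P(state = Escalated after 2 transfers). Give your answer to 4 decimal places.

Sum over the intermediate state after 1 transfer:
P = P(Tier 3→Tier 1)·P(Tier 1→Escalated) + P(Tier 3→Escalated)·P(Escalated→Escalated) + P(Tier 3→Tier 3)·P(Tier 3→Escalated)
  = 0.35×0.35 + 0.25×0.35 + 0.4×0.25
  = 0.1225 + 0.0875 + 0.1000 = 0.3100

0.3100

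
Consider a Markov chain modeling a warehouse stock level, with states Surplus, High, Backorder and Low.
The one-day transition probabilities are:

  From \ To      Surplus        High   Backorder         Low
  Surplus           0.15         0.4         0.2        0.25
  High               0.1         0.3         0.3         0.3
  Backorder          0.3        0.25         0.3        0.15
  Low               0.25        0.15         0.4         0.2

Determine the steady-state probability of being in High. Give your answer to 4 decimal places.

Let the stationary distribution be π with π = πP and π_1 + π_2 + π_3 + π_4 = 1.
π_1 = 0.15·π_1 + 0.1·π_2 + 0.3·π_3 + 0.25·π_4
π_2 = 0.4·π_1 + 0.3·π_2 + 0.25·π_3 + 0.15·π_4
π_3 = 0.2·π_1 + 0.3·π_2 + 0.3·π_3 + 0.4·π_4
Solving with the normalization constraint gives π = (0.2039, 0.2720, 0.3018, 0.2223).
So the stationary probability of High is 0.2720.

0.2720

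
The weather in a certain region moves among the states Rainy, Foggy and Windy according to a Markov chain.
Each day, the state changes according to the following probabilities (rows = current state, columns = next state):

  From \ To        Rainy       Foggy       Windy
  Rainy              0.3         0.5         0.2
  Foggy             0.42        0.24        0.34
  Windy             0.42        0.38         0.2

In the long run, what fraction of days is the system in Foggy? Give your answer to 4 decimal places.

Let the stationary distribution be π with π = πP and π_1 + π_2 + π_3 = 1.
π_1 = 0.3·π_1 + 0.42·π_2 + 0.42·π_3
π_2 = 0.5·π_1 + 0.24·π_2 + 0.38·π_3
Solving with the normalization constraint gives π = (0.3750, 0.3728, 0.2522).
So the stationary probability of Foggy is 0.3728.

0.3728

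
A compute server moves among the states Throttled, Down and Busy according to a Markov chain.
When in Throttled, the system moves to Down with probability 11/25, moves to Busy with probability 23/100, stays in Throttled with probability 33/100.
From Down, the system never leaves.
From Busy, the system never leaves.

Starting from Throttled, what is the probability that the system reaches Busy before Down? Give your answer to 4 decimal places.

Let h(s) be the probability of absorption at Busy starting from transient state s. Then h(Busy) = 1 and h(Down) = 0. By first-step analysis:
h(Throttled) = 0.33·h(Throttled) + 0.44·0 + 0.23·1
Solving: h(Throttled) = 0.3433.
Starting from Throttled, the probability is 0.3433.

0.3433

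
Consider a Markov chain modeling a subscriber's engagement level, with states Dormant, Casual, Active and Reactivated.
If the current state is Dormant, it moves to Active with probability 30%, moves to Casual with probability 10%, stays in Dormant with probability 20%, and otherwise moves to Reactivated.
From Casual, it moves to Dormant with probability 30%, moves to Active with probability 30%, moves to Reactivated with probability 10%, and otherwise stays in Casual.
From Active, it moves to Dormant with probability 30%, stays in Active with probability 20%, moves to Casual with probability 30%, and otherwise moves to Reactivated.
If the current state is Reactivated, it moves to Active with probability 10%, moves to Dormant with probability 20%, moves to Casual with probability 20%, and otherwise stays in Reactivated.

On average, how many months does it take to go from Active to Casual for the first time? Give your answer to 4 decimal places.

4.6199

Let t(s) be the expected number of months to first reach Casual from state s, with t(Casual) = 0. Conditioning on the first month:
t(Dormant) = 1 + 0.2·t(Dormant) + 0.3·t(Active) + 0.4·t(Reactivated)
t(Active) = 1 + 0.3·t(Dormant) + 0.2·t(Active) + 0.2·t(Reactivated)
t(Reactivated) = 1 + 0.2·t(Dormant) + 0.1·t(Active) + 0.5·t(Reactivated)
Solving: t(Dormant) = 5.5556, t(Active) = 4.6199, t(Reactivated) = 5.1462.
Expected months from Active to Casual: 4.6199.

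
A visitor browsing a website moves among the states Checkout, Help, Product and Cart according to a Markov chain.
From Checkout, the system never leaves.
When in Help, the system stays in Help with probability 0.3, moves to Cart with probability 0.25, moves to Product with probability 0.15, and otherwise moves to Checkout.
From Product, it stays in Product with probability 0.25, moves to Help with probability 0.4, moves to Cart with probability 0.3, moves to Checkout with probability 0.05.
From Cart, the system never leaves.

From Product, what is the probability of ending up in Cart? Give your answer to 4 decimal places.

Let h(s) be the probability of absorption at Cart starting from transient state s. Then h(Cart) = 1 and h(Checkout) = 0. By first-step analysis:
h(Help) = 0.3·0 + 0.3·h(Help) + 0.15·h(Product) + 0.25·1
h(Product) = 0.05·0 + 0.4·h(Help) + 0.25·h(Product) + 0.3·1
Solving: h(Help) = 0.5000, h(Product) = 0.6667.
Starting from Product, the probability is 0.6667.

0.6667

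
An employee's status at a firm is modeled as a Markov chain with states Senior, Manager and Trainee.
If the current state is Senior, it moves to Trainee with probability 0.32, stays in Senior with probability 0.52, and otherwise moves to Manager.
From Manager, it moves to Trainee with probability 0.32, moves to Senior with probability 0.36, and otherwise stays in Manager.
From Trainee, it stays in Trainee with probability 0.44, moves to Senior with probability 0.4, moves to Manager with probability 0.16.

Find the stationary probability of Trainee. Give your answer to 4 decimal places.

Let the stationary distribution be π with π = πP and π_1 + π_2 + π_3 = 1.
π_1 = 0.52·π_1 + 0.36·π_2 + 0.4·π_3
π_2 = 0.16·π_1 + 0.32·π_2 + 0.16·π_3
Solving with the normalization constraint gives π = (0.4459, 0.1905, 0.3636).
So the stationary probability of Trainee is 0.3636.

0.3636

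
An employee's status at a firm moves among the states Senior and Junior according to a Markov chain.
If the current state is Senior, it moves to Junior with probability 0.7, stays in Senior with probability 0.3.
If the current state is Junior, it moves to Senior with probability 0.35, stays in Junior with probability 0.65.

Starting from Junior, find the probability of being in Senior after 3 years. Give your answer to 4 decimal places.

Propagate the distribution vector 3 years from Junior.
After 0 years: (0.0000, 1.0000)
After 1 year: (0.3500, 0.6500)
After 2 years: (0.3325, 0.6675)
After 3 years: (0.3334, 0.6666)
P(in Senior after 3 years) = 0.3334

0.3334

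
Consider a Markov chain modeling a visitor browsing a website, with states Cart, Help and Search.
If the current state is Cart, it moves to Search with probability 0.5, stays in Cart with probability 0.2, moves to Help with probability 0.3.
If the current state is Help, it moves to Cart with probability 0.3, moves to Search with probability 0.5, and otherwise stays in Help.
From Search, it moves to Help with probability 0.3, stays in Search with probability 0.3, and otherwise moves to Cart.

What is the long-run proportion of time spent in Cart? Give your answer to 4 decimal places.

0.3106

Let the stationary distribution be π with π = πP and π_1 + π_2 + π_3 = 1.
π_1 = 0.2·π_1 + 0.3·π_2 + 0.4·π_3
π_2 = 0.3·π_1 + 0.2·π_2 + 0.3·π_3
Solving with the normalization constraint gives π = (0.3106, 0.2727, 0.4167).
So the stationary probability of Cart is 0.3106.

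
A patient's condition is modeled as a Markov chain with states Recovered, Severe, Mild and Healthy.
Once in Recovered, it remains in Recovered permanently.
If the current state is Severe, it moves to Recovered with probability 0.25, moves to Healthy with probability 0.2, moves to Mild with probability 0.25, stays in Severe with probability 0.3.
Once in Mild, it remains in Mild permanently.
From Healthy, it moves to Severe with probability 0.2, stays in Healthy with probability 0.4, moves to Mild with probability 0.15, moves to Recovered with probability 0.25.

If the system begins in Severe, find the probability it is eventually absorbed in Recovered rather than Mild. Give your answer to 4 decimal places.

Let h(s) be the probability of absorption at Recovered starting from transient state s. Then h(Recovered) = 1 and h(Mild) = 0. By first-step analysis:
h(Severe) = 0.25·1 + 0.3·h(Severe) + 0.25·0 + 0.2·h(Healthy)
h(Healthy) = 0.25·1 + 0.2·h(Severe) + 0.15·0 + 0.4·h(Healthy)
Solving: h(Severe) = 0.5263, h(Healthy) = 0.5921.
Starting from Severe, the probability is 0.5263.

0.5263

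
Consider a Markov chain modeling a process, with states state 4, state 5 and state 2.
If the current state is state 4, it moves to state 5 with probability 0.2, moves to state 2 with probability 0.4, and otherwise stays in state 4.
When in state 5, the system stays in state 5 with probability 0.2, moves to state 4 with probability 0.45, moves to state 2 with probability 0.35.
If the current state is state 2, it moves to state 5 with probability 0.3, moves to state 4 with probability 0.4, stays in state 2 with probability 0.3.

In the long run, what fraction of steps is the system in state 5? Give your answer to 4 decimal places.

0.2353

Let the stationary distribution be π with π = πP and π_1 + π_2 + π_3 = 1.
π_1 = 0.4·π_1 + 0.45·π_2 + 0.4·π_3
π_2 = 0.2·π_1 + 0.2·π_2 + 0.3·π_3
Solving with the normalization constraint gives π = (0.4118, 0.2353, 0.3529).
So the stationary probability of state 5 is 0.2353.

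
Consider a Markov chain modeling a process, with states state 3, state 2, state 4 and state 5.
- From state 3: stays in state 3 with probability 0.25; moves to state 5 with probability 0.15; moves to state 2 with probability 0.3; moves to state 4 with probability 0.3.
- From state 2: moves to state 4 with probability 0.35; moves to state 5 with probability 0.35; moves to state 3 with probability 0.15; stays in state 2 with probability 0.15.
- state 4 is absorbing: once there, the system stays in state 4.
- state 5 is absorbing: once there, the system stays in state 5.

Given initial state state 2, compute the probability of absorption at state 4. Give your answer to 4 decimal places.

Let h(s) be the probability of absorption at state 4 starting from transient state s. Then h(state 4) = 1 and h(state 5) = 0. By first-step analysis:
h(state 3) = 0.25·h(state 3) + 0.3·h(state 2) + 0.3·1 + 0.15·0
h(state 2) = 0.15·h(state 3) + 0.15·h(state 2) + 0.35·1 + 0.35·0
Solving: h(state 3) = 0.6076, h(state 2) = 0.5190.
Starting from state 2, the probability is 0.5190.

0.5190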